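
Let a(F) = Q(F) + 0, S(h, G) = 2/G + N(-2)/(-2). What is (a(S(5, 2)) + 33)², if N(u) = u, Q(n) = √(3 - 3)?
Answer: 1089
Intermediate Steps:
Q(n) = 0 (Q(n) = √0 = 0)
S(h, G) = 1 + 2/G (S(h, G) = 2/G - 2/(-2) = 2/G - 2*(-½) = 2/G + 1 = 1 + 2/G)
a(F) = 0 (a(F) = 0 + 0 = 0)
(a(S(5, 2)) + 33)² = (0 + 33)² = 33² = 1089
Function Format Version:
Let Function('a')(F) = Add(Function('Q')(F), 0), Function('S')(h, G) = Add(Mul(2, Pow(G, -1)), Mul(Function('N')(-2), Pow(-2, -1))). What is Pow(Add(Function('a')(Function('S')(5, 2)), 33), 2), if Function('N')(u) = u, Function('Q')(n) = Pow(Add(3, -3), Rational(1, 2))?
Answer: 1089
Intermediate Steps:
Function('Q')(n) = 0 (Function('Q')(n) = Pow(0, Rational(1, 2)) = 0)
Function('S')(h, G) = Add(1, Mul(2, Pow(G, -1))) (Function('S')(h, G) = Add(Mul(2, Pow(G, -1)), Mul(-2, Pow(-2, -1))) = Add(Mul(2, Pow(G, -1)), Mul(-2, Rational(-1, 2))) = Add(Mul(2, Pow(G, -1)), 1) = Add(1, Mul(2, Pow(G, -1))))
Function('a')(F) = 0 (Function('a')(F) = Add(0, 0) = 0)
Pow(Add(Function('a')(Function('S')(5, 2)), 33), 2) = Pow(Add(0, 33), 2) = Pow(33, 2) = 1089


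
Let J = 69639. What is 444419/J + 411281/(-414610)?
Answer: 155619364031/28873025790 ≈ 5.3898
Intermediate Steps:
444419/J + 411281/(-414610) = 444419/69639 + 411281/(-414610) = 444419*(1/69639) + 411281*(-1/414610) = 444419/69639 - 411281/414610 = 155619364031/28873025790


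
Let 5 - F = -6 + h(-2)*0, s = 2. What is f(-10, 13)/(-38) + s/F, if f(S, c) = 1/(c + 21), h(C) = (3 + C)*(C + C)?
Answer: 2573/14212 ≈ 0.18104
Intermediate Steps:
h(C) = 2*C*(3 + C) (h(C) = (3 + C)*(2*C) = 2*C*(3 + C))
f(S, c) = 1/(21 + c)
F = 11 (F = 5 - (-6 + (2*(-2)*(3 - 2))*0) = 5 - (-6 + (2*(-2)*1)*0) = 5 - (-6 - 4*0) = 5 - (-6 + 0) = 5 - 1*(-6) = 5 + 6 = 11)
f(-10, 13)/(-38) + s/F = 1/((21 + 13)*(-38)) + 2/11 = -1/38/34 + 2*(1/11) = (1/34)*(-1/38) + 2/11 = -1/1292 + 2/11 = 2573/14212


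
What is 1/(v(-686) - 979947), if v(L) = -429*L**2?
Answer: -1/202865631 ≈ -4.9294e-9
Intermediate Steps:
1/(v(-686) - 979947) = 1/(-429*(-686)**2 - 979947) = 1/(-429*470596 - 979947) = 1/(-201885684 - 979947) = 1/(-202865631) = -1/202865631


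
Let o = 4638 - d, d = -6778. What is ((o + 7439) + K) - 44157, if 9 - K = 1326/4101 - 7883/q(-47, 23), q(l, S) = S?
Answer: -784471318/31441 ≈ -24951.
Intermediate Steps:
K = 11048864/31441 (K = 9 - (1326/4101 - 7883/23) = 9 - (1326*(1/4101) - 7883*1/23) = 9 - (442/1367 - 7883/23) = 9 - 1*(-10765895/31441) = 9 + 10765895/31441 = 11048864/31441 ≈ 351.42)
o = 11416 (o = 4638 - 1*(-6778) = 4638 + 6778 = 11416)
((o + 7439) + K) - 44157 = ((11416 + 7439) + 11048864/31441) - 44157 = (18855 + 11048864/31441) - 44157 = 603868919/31441 - 44157 = -784471318/31441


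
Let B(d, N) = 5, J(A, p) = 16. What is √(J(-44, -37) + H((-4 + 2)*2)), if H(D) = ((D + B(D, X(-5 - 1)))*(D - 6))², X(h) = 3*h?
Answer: 2*√29 ≈ 10.770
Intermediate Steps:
H(D) = (-6 + D)²*(5 + D)² (H(D) = ((D + 5)*(D - 6))² = ((5 + D)*(-6 + D))² = ((-6 + D)*(5 + D))² = (-6 + D)²*(5 + D)²)
√(J(-44, -37) + H((-4 + 2)*2)) = √(16 + (-6 + (-4 + 2)*2)²*(5 + (-4 + 2)*2)²) = √(16 + (-6 - 2*2)²*(5 - 2*2)²) = √(16 + (-6 - 4)²*(5 - 4)²) = √(16 + (-10)²*1²) = √(16 + 100*1) = √(16 + 100) = √116 = 2*√29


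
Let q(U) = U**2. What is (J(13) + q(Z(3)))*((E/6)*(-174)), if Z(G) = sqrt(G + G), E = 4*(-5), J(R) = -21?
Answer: -8700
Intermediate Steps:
E = -20
Z(G) = sqrt(2)*sqrt(G) (Z(G) = sqrt(2*G) = sqrt(2)*sqrt(G))
(J(13) + q(Z(3)))*((E/6)*(-174)) = (-21 + (sqrt(2)*sqrt(3))**2)*(-20/6*(-174)) = (-21 + (sqrt(6))**2)*(-20*1/6*(-174)) = (-21 + 6)*(-10/3*(-174)) = -15*580 = -8700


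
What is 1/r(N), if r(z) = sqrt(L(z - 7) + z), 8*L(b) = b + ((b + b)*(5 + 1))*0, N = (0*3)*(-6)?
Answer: -2*I*sqrt(14)/7 ≈ -1.069*I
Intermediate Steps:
N = 0 (N = 0*(-6) = 0)
L(b) = b/8 (L(b) = (b + ((b + b)*(5 + 1))*0)/8 = (b + ((2*b)*6)*0)/8 = (b + (12*b)*0)/8 = (b + 0)/8 = b/8)
r(z) = sqrt(-7/8 + 9*z/8) (r(z) = sqrt((z - 7)/8 + z) = sqrt((-7 + z)/8 + z) = sqrt((-7/8 + z/8) + z) = sqrt(-7/8 + 9*z/8))
1/r(N) = 1/(sqrt(-14 + 18*0)/4) = 1/(sqrt(-14 + 0)/4) = 1/(sqrt(-14)/4) = 1/((I*sqrt(14))/4) = 1/(I*sqrt(14)/4) = -2*I*sqrt(14)/7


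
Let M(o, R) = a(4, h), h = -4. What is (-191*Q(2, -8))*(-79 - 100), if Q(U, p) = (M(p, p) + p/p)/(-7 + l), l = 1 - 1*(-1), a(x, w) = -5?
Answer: 136756/5 ≈ 27351.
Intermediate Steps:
M(o, R) = -5
l = 2 (l = 1 + 1 = 2)
Q(U, p) = 4/5 (Q(U, p) = (-5 + p/p)/(-7 + 2) = (-5 + 1)/(-5) = -4*(-1/5) = 4/5)
(-191*Q(2, -8))*(-79 - 100) = (-191*4/5)*(-79 - 100) = -764/5*(-179) = 136756/5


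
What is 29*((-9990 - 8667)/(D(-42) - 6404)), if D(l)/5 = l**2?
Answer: -541053/2416 ≈ -223.95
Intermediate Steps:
D(l) = 5*l**2
29*((-9990 - 8667)/(D(-42) - 6404)) = 29*((-9990 - 8667)/(5*(-42)**2 - 6404)) = 29*(-18657/(5*1764 - 6404)) = 29*(-18657/(8820 - 6404)) = 29*(-18657/2416) = -541053/2416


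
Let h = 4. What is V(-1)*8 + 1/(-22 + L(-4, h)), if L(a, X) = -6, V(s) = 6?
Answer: 1343/28 ≈ 47.964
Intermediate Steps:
V(-1)*8 + 1/(-22 + L(-4, h)) = 6*8 + 1/(-22 - 6) = 48 + 1/(-28) = 48 - 1/28 = 1343/28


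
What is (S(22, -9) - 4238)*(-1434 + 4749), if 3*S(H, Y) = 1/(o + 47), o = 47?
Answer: -1320602075/94 ≈ -1.4049e+7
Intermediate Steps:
S(H, Y) = 1/282 (S(H, Y) = 1/(3*(47 + 47)) = (1/3)/94 = (1/3)*(1/94) = 1/282)
(S(22, -9) - 4238)*(-1434 + 4749) = (1/282 - 4238)*(-1434 + 4749) = -1195115/282*3315 = -1320602075/94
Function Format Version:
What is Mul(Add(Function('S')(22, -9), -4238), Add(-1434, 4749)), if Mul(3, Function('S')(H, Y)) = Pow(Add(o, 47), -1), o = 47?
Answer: Rational(-1320602075, 94) ≈ -1.4049e+7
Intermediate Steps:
Function('S')(H, Y) = Rational(1, 282) (Function('S')(H, Y) = Mul(Rational(1, 3), Pow(Add(47, 47), -1)) = Mul(Rational(1, 3), Pow(94, -1)) = Mul(Rational(1, 3), Rational(1, 94)) = Rational(1, 282))
Mul(Add(Function('S')(22, -9), -4238), Add(-1434, 4749)) = Mul(Add(Rational(1, 282), -4238), Add(-1434, 4749)) = Mul(Rational(-1195115, 282), 3315) = Rational(-1320602075, 94)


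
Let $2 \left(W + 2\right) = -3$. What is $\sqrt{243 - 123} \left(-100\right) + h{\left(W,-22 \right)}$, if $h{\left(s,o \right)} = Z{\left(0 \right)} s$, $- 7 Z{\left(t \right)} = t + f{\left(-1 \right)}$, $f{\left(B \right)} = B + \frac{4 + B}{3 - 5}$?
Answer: $- \frac{5}{4} - 200 \sqrt{30} \approx -1096.7$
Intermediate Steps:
$W = - \frac{7}{2}$ ($W = -2 + \frac{1}{2} \left(-3\right) = -2 - \frac{3}{2} = - \frac{7}{2} \approx -3.5$)
$f{\left(B \right)} = -2 + \frac{B}{2}$ ($f{\left(B \right)} = B + \frac{4 + B}{-2} = B + \left(4 + B\right) \left(- \frac{1}{2}\right) = B - \left(2 + \frac{B}{2}\right) = -2 + \frac{B}{2}$)
$Z{\left(t \right)} = \frac{5}{14} - \frac{t}{7}$ ($Z{\left(t \right)} = - \frac{t + \left(-2 + \frac{1}{2} \left(-1\right)\right)}{7} = - \frac{t - \frac{5}{2}}{7} = - \frac{- \frac{5}{2} + t}{7} = \frac{5}{14} - \frac{t}{7}$)
$h{\left(s,o \right)} = \frac{5 s}{14}$ ($h{\left(s,o \right)} = \left(\frac{5}{14} - 0\right) s = \left(\frac{5}{14} + 0\right) s = \frac{5 s}{14}$)
$\sqrt{243 - 123} \left(-100\right) + h{\left(W,-22 \right)} = \sqrt{243 - 123} \left(-100\right) + \frac{5}{14} \left(- \frac{7}{2}\right) = \sqrt{120} \left(-100\right) - \frac{5}{4} = 2 \sqrt{30} \left(-100\right) - \frac{5}{4} = - 200 \sqrt{30} - \frac{5}{4} = - \frac{5}{4} - 200 \sqrt{30}$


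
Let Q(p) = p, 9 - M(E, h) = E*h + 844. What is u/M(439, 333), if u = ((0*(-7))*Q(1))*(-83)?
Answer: 0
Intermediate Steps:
M(E, h) = -835 - E*h (M(E, h) = 9 - (E*h + 844) = 9 - (844 + E*h) = 9 + (-844 - E*h) = -835 - E*h)
u = 0 (u = ((0*(-7))*1)*(-83) = (0*1)*(-83) = 0*(-83) = 0)
u/M(439, 333) = 0/(-835 - 1*439*333) = 0/(-835 - 146187) = 0/(-147022) = 0*(-1/147022) = 0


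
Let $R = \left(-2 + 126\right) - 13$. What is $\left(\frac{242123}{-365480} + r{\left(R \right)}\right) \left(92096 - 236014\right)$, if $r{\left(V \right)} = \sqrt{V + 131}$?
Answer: $\frac{17422928957}{182740} - 1583098 \sqrt{2} \approx -2.1435 \cdot 10^{6}$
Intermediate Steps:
$R = 111$ ($R = 124 - 13 = 111$)
$r{\left(V \right)} = \sqrt{131 + V}$
$\left(\frac{242123}{-365480} + r{\left(R \right)}\right) \left(92096 - 236014\right) = \left(\frac{242123}{-365480} + \sqrt{131 + 111}\right) \left(92096 - 236014\right) = \left(242123 \left(- \frac{1}{365480}\right) + \sqrt{242}\right) \left(-143918\right) = \left(- \frac{242123}{365480} + 11 \sqrt{2}\right) \left(-143918\right) = \frac{17422928957}{182740} - 1583098 \sqrt{2}$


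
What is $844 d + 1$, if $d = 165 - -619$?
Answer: $661697$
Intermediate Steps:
$d = 784$ ($d = 165 + 619 = 784$)
$844 d + 1 = 844 \cdot 784 + 1 = 661696 + 1 = 661697$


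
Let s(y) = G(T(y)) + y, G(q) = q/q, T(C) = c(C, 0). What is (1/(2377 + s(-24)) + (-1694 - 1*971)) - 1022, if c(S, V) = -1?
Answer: -8679197/2354 ≈ -3687.0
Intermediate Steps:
T(C) = -1
G(q) = 1
s(y) = 1 + y
(1/(2377 + s(-24)) + (-1694 - 1*971)) - 1022 = (1/(2377 + (1 - 24)) + (-1694 - 1*971)) - 1022 = (1/(2377 - 23) + (-1694 - 971)) - 1022 = (1/2354 - 2665) - 1022 = -6273409/2354 - 1022 = -8679197/2354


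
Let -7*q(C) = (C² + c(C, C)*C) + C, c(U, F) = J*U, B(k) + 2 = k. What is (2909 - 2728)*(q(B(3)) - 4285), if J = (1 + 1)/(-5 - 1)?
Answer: -16288190/21 ≈ -7.7563e+5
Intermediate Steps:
J = -⅓ (J = 2/(-6) = 2*(-⅙) = -⅓ ≈ -0.33333)
B(k) = -2 + k
c(U, F) = -U/3
q(C) = -2*C²/21 - C/7 (q(C) = -((C² + (-C/3)*C) + C)/7 = -((C² - C²/3) + C)/7 = -(2*C²/3 + C)/7 = -(C + 2*C²/3)/7 = -2*C²/21 - C/7)
(2909 - 2728)*(q(B(3)) - 4285) = (2909 - 2728)*(-(-2 + 3)*(3 + 2*(-2 + 3))/21 - 4285) = 181*(-1/21*1*(3 + 2*1) - 4285) = 181*(-1/21*1*(3 + 2) - 4285) = 181*(-1/21*1*5 - 4285) = 181*(-5/21 - 4285) = 181*(-89990/21) = -16288190/21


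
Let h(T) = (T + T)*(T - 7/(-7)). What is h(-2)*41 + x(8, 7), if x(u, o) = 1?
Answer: 165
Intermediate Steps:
h(T) = 2*T*(1 + T) (h(T) = (2*T)*(T - 7*(-⅐)) = (2*T)*(T + 1) = (2*T)*(1 + T) = 2*T*(1 + T))
h(-2)*41 + x(8, 7) = (2*(-2)*(1 - 2))*41 + 1 = (2*(-2)*(-1))*41 + 1 = 4*41 + 1 = 164 + 1 = 165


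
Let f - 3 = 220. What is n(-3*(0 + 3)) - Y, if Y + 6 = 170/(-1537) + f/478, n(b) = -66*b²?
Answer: -3923484731/734686 ≈ -5340.4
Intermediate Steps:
f = 223 (f = 3 + 220 = 223)
Y = -4146625/734686 (Y = -6 + (170/(-1537) + 223/478) = -6 + (170*(-1/1537) + 223*(1/478)) = -6 + (-170/1537 + 223/478) = -6 + 261491/734686 = -4146625/734686 ≈ -5.6441)
n(-3*(0 + 3)) - Y = -66*9*(0 + 3)² - 1*(-4146625/734686) = -66*(-3*3)² + 4146625/734686 = -66*(-9)² + 4146625/734686 = -66*81 + 4146625/734686 = -5346 + 4146625/734686 = -3923484731/734686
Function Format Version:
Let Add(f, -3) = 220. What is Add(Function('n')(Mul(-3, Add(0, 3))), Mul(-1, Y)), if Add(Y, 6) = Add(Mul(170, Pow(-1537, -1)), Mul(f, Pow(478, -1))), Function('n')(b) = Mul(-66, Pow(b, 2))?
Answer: Rational(-3923484731, 734686) ≈ -5340.4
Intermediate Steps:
f = 223 (f = Add(3, 220) = 223)
Y = Rational(-4146625, 734686) (Y = Add(-6, Add(Mul(170, Pow(-1537, -1)), Mul(223, Pow(478, -1)))) = Add(-6, Add(Mul(170, Rational(-1, 1537)), Mul(223, Rational(1, 478)))) = Add(-6, Add(Rational(-170, 1537), Rational(223, 478))) = Add(-6, Rational(261491, 734686)) = Rational(-4146625, 734686) ≈ -5.6441)
Add(Function('n')(Mul(-3, Add(0, 3))), Mul(-1, Y)) = Add(Mul(-66, Pow(Mul(-3, Add(0, 3)), 2)), Mul(-1, Rational(-4146625, 734686))) = Add(Mul(-66, Pow(Mul(-3, 3), 2)), Rational(4146625, 734686)) = Add(Mul(-66, Pow(-9, 2)), Rational(4146625, 734686)) = Add(Mul(-66, 81), Rational(4146625, 734686)) = Add(-5346, Rational(4146625, 734686)) = Rational(-3923484731, 734686)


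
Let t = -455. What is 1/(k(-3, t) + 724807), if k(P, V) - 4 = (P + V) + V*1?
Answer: 1/723898 ≈ 1.3814e-6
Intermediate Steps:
k(P, V) = 4 + P + 2*V (k(P, V) = 4 + ((P + V) + V*1) = 4 + ((P + V) + V) = 4 + (P + 2*V) = 4 + P + 2*V)
1/(k(-3, t) + 724807) = 1/((4 - 3 + 2*(-455)) + 724807) = 1/((4 - 3 - 910) + 724807) = 1/(-909 + 724807) = 1/723898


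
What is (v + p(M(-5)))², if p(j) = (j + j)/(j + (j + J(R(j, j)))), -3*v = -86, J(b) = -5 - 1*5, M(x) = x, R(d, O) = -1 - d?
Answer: 30625/36 ≈ 850.69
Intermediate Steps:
J(b) = -10 (J(b) = -5 - 5 = -10)
v = 86/3 (v = -⅓*(-86) = 86/3 ≈ 28.667)
p(j) = 2*j/(-10 + 2*j) (p(j) = (j + j)/(j + (j - 10)) = (2*j)/(j + (-10 + j)) = (2*j)/(-10 + 2*j) = 2*j/(-10 + 2*j))
(v + p(M(-5)))² = (86/3 - 5/(-5 - 5))² = (86/3 - 5/(-10))² = (86/3 - 5*(-⅒))² = (86/3 + ½)² = (175/6)² = 30625/36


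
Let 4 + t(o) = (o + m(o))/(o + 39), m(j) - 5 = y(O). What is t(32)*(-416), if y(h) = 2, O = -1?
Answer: 101920/71 ≈ 1435.5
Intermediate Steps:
m(j) = 7 (m(j) = 5 + 2 = 7)
t(o) = -4 + (7 + o)/(39 + o) (t(o) = -4 + (o + 7)/(o + 39) = -4 + (7 + o)/(39 + o))
t(32)*(-416) = ((-149 - 3*32)/(39 + 32))*(-416) = ((-149 - 96)/71)*(-416) = ((1/71)*(-245))*(-416) = -245/71*(-416) = 101920/71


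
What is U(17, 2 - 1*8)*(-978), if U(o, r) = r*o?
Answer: 99756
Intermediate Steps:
U(o, r) = o*r
U(17, 2 - 1*8)*(-978) = (17*(2 - 1*8))*(-978) = (17*(2 - 8))*(-978) = (17*(-6))*(-978) = -102*(-978) = 99756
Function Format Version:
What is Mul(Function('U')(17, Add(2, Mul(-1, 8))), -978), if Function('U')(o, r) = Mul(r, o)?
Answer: 99756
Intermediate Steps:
Function('U')(o, r) = Mul(o, r)
Mul(Function('U')(17, Add(2, Mul(-1, 8))), -978) = Mul(Mul(17, Add(2, Mul(-1, 8))), -978) = Mul(Mul(17, Add(2, -8)), -978) = Mul(Mul(17, -6), -978) = Mul(-102, -978) = 99756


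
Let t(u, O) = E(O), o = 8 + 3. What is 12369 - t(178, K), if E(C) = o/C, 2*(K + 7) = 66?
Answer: 321583/26 ≈ 12369.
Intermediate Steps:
K = 26 (K = -7 + (½)*66 = -7 + 33 = 26)
o = 11
E(C) = 11/C
t(u, O) = 11/O
12369 - t(178, K) = 12369 - 11/26 = 321583/26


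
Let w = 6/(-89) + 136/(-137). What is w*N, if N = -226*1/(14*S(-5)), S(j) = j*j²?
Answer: -1460638/10668875 ≈ -0.13691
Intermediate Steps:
S(j) = j³
w = -12926/12193 (w = 6*(-1/89) + 136*(-1/137) = -6/89 - 136/137 = -12926/12193 ≈ -1.0601)
N = 113/875 (N = -226/((-5)³*14) = -226/((-125*14)) = -226/(-1750) = -226*(-1/1750) = 113/875 ≈ 0.12914)
w*N = -12926/12193*113/875 = -1460638/10668875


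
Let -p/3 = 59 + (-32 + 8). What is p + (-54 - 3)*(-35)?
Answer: 1890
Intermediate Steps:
p = -105 (p = -3*(59 + (-32 + 8)) = -3*(59 - 24) = -3*35 = -105)
p + (-54 - 3)*(-35) = -105 + (-54 - 3)*(-35) = -105 - 57*(-35) = -105 + 1995 = 1890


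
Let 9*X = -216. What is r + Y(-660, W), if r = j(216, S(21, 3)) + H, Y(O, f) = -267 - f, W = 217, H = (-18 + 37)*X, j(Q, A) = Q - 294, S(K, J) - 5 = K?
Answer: -1018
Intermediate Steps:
X = -24 (X = (⅑)*(-216) = -24)
S(K, J) = 5 + K
j(Q, A) = -294 + Q
H = -456 (H = (-18 + 37)*(-24) = 19*(-24) = -456)
r = -534 (r = (-294 + 216) - 456 = -78 - 456 = -534)
r + Y(-660, W) = -534 + (-267 - 1*217) = -534 + (-267 - 217) = -534 - 484 = -1018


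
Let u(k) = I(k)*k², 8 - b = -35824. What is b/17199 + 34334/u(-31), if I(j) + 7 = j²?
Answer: 206426377/97332963 ≈ 2.1208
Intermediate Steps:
b = 35832 (b = 8 - 1*(-35824) = 8 + 35824 = 35832)
I(j) = -7 + j²
u(k) = k²*(-7 + k²) (u(k) = (-7 + k²)*k² = k²*(-7 + k²))
b/17199 + 34334/u(-31) = 35832/17199 + 34334/(((-31)²*(-7 + (-31)²))) = 35832*(1/17199) + 34334/((961*(-7 + 961))) = 11944/5733 + 34334/((961*954)) = 11944/5733 + 34334/916794 = 11944/5733 + 34334*(1/916794) = 11944/5733 + 17167/458397 = 206426377/97332963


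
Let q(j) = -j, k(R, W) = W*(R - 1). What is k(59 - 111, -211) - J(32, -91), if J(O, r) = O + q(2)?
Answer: 11153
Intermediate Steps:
k(R, W) = W*(-1 + R)
J(O, r) = -2 + O (J(O, r) = O - 1*2 = O - 2 = -2 + O)
k(59 - 111, -211) - J(32, -91) = -211*(-1 + (59 - 111)) - (-2 + 32) = -211*(-1 - 52) - 1*30 = -211*(-53) - 30 = 11183 - 30 = 11153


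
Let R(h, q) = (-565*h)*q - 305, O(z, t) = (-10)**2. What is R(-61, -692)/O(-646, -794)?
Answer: -4770017/20 ≈ -2.3850e+5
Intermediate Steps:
O(z, t) = 100
R(h, q) = -305 - 565*h*q (R(h, q) = -565*h*q - 305 = -305 - 565*h*q)
R(-61, -692)/O(-646, -794) = (-305 - 565*(-61)*(-692))/100 = (-305 - 23849780)*(1/100) = -23850085*1/100 = -4770017/20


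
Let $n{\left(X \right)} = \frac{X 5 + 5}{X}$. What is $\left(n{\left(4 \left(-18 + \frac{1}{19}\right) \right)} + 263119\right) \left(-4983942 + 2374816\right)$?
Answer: $- \frac{468209018750083}{682} \approx -6.8652 \cdot 10^{11}$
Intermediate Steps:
$n{\left(X \right)} = \frac{5 + 5 X}{X}$ ($n{\left(X \right)} = \frac{5 X + 5}{X} = \frac{5 + 5 X}{X}$)
$\left(n{\left(4 \left(-18 + \frac{1}{19}\right) \right)} + 263119\right) \left(-4983942 + 2374816\right) = \left(\left(5 + \frac{5}{4 \left(-18 + \frac{1}{19}\right)}\right) + 263119\right) \left(-4983942 + 2374816\right) = \left(\left(5 + \frac{5}{4 \left(-18 + \frac{1}{19}\right)}\right) + 263119\right) \left(-2609126\right) = \left(\left(5 + \frac{5}{4 \left(- \frac{341}{19}\right)}\right) + 263119\right) \left(-2609126\right) = \left(\left(5 + \frac{5}{- \frac{1364}{19}}\right) + 263119\right) \left(-2609126\right) = \left(\left(5 + 5 \left(- \frac{19}{1364}\right)\right) + 263119\right) \left(-2609126\right) = \left(\left(5 - \frac{95}{1364}\right) + 263119\right) \left(-2609126\right) = \left(\frac{6725}{1364} + 263119\right) \left(-2609126\right) = \frac{358901041}{1364} \left(-2609126\right) = - \frac{468209018750083}{682}$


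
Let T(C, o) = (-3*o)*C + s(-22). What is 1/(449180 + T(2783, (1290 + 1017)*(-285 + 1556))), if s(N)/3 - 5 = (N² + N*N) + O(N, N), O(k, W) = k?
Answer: -1/24480460720 ≈ -4.0849e-11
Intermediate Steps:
s(N) = 15 + 3*N + 6*N² (s(N) = 15 + 3*((N² + N*N) + N) = 15 + 3*((N² + N²) + N) = 15 + 3*(2*N² + N) = 15 + 3*(N + 2*N²) = 15 + (3*N + 6*N²) = 15 + 3*N + 6*N²)
T(C, o) = 2853 - 3*C*o (T(C, o) = (-3*o)*C + (15 + 3*(-22) + 6*(-22)²) = -3*C*o + (15 - 66 + 6*484) = -3*C*o + (15 - 66 + 2904) = -3*C*o + 2853 = 2853 - 3*C*o)
1/(449180 + T(2783, (1290 + 1017)*(-285 + 1556))) = 1/(449180 + (2853 - 3*2783*(1290 + 1017)*(-285 + 1556))) = 1/(449180 + (2853 - 3*2783*2307*1271)) = 1/(449180 + (2853 - 3*2783*2932197)) = 1/(449180 + (2853 - 24480912753)) = 1/(449180 - 24480909900) = 1/(-24480460720) = -1/24480460720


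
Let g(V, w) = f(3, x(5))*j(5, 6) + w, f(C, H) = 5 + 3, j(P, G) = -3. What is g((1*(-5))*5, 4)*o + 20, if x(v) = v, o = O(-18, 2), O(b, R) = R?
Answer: -20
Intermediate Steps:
o = 2
f(C, H) = 8
g(V, w) = -24 + w (g(V, w) = 8*(-3) + w = -24 + w)
g((1*(-5))*5, 4)*o + 20 = (-24 + 4)*2 + 20 = -20*2 + 20 = -40 + 20 = -20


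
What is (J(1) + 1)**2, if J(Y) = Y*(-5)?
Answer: 16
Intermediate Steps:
J(Y) = -5*Y
(J(1) + 1)**2 = (-5*1 + 1)**2 = (-5 + 1)**2 = (-4)**2 = 16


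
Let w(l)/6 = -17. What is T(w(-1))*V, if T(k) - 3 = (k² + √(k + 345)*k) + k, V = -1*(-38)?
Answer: 391590 - 34884*√3 ≈ 3.3117e+5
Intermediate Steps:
w(l) = -102 (w(l) = 6*(-17) = -102)
V = 38
T(k) = 3 + k + k² + k*√(345 + k) (T(k) = 3 + ((k² + √(k + 345)*k) + k) = 3 + ((k² + √(345 + k)*k) + k) = 3 + ((k² + k*√(345 + k)) + k) = 3 + (k + k² + k*√(345 + k)) = 3 + k + k² + k*√(345 + k))
T(w(-1))*V = (3 - 102 + (-102)² - 102*√(345 - 102))*38 = (3 - 102 + 10404 - 918*√3)*38 = (10305 - 918*√3)*38 = 391590 - 34884*√3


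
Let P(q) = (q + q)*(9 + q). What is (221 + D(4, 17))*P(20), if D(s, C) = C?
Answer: 276080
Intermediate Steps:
P(q) = 2*q*(9 + q) (P(q) = (2*q)*(9 + q) = 2*q*(9 + q))
(221 + D(4, 17))*P(20) = (221 + 17)*(2*20*(9 + 20)) = 238*(2*20*29) = 238*1160 = 276080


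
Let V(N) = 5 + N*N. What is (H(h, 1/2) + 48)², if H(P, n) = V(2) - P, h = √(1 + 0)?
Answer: 3136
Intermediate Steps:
h = 1 (h = √1 = 1)
V(N) = 5 + N²
H(P, n) = 9 - P (H(P, n) = (5 + 2²) - P = (5 + 4) - P = 9 - P)
(H(h, 1/2) + 48)² = ((9 - 1*1) + 48)² = ((9 - 1) + 48)² = (8 + 48)² = 56² = 3136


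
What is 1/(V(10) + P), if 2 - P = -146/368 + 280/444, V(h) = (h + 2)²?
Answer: 20424/2977127 ≈ 0.0068603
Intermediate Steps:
V(h) = (2 + h)²
P = 36071/20424 (P = 2 - (-146/368 + 280/444) = 2 - (-146*1/368 + 280*(1/444)) = 2 - (-73/184 + 70/111) = 2 - 1*4777/20424 = 2 - 4777/20424 = 36071/20424 ≈ 1.7661)
1/(V(10) + P) = 1/((2 + 10)² + 36071/20424) = 1/(12² + 36071/20424) = 1/(144 + 36071/20424) = 1/(2977127/20424) = 20424/2977127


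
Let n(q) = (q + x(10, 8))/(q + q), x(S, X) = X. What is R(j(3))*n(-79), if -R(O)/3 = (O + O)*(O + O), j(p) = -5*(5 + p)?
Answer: -681600/79 ≈ -8627.8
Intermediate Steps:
n(q) = (8 + q)/(2*q) (n(q) = (q + 8)/(q + q) = (8 + q)/((2*q)) = (8 + q)*(1/(2*q)) = (8 + q)/(2*q))
j(p) = -25 - 5*p
R(O) = -12*O² (R(O) = -3*(O + O)*(O + O) = -3*2*O*2*O = -12*O²)
R(j(3))*n(-79) = (-12*(-25 - 5*3)²)*((½)*(8 - 79)/(-79)) = (-12*(-25 - 15)²)*((½)*(-1/79)*(-71)) = -12*(-40)²*(71/158) = -12*1600*(71/158) = -19200*71/158 = -681600/79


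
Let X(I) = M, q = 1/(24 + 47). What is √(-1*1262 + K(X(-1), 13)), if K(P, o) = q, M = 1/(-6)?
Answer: I*√6361671/71 ≈ 35.524*I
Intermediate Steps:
M = -⅙ (M = 1*(-⅙) = -⅙ ≈ -0.16667)
q = 1/71 ≈ 0.014085
X(I) = -⅙
K(P, o) = 1/71
√(-1*1262 + K(X(-1), 13)) = √(-1*1262 + 1/71) = √(-1262 + 1/71) = √(-89601/71) = I*√6361671/71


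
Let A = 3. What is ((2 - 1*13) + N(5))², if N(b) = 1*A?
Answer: 64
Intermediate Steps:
N(b) = 3 (N(b) = 1*3 = 3)
((2 - 1*13) + N(5))² = ((2 - 1*13) + 3)² = ((2 - 13) + 3)² = (-11 + 3)² = (-8)² = 64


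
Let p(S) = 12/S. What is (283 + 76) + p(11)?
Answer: 3961/11 ≈ 360.09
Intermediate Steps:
(283 + 76) + p(11) = (283 + 76) + 12/11 = 359 + 12*(1/11) = 359 + 12/11 = 3961/11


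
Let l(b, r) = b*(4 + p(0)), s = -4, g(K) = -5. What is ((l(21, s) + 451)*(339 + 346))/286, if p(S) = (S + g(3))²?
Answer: 363050/143 ≈ 2538.8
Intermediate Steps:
p(S) = (-5 + S)² (p(S) = (S - 5)² = (-5 + S)²)
l(b, r) = 29*b (l(b, r) = b*(4 + (-5 + 0)²) = b*(4 + (-5)²) = b*(4 + 25) = b*29 = 29*b)
((l(21, s) + 451)*(339 + 346))/286 = ((29*21 + 451)*(339 + 346))/286 = ((609 + 451)*685)*(1/286) = (1060*685)*(1/286) = 726100*(1/286) = 363050/143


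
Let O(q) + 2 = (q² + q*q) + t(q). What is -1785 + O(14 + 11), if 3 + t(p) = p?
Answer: -515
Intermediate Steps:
t(p) = -3 + p
O(q) = -5 + q + 2*q² (O(q) = -2 + ((q² + q*q) + (-3 + q)) = -2 + ((q² + q²) + (-3 + q)) = -2 + (2*q² + (-3 + q)) = -2 + (-3 + q + 2*q²) = -5 + q + 2*q²)
-1785 + O(14 + 11) = -1785 + (-5 + (14 + 11) + 2*(14 + 11)²) = -1785 + (-5 + 25 + 2*25²) = -1785 + (-5 + 25 + 2*625) = -1785 + (-5 + 25 + 1250) = -1785 + 1270 = -515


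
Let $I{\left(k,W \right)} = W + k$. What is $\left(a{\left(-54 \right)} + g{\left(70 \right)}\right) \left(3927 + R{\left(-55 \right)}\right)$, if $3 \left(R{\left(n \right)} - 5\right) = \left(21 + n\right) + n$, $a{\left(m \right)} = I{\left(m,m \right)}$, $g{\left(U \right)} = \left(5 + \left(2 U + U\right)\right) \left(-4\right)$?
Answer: $- \frac{11332376}{3} \approx -3.7775 \cdot 10^{6}$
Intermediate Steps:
$g{\left(U \right)} = -20 - 12 U$ ($g{\left(U \right)} = \left(5 + 3 U\right) \left(-4\right) = -20 - 12 U$)
$a{\left(m \right)} = 2 m$ ($a{\left(m \right)} = m + m = 2 m$)
$R{\left(n \right)} = 12 + \frac{2 n}{3}$ ($R{\left(n \right)} = 5 + \frac{\left(21 + n\right) + n}{3} = 5 + \frac{21 + 2 n}{3} = 5 + \left(7 + \frac{2 n}{3}\right) = 12 + \frac{2 n}{3}$)
$\left(a{\left(-54 \right)} + g{\left(70 \right)}\right) \left(3927 + R{\left(-55 \right)}\right) = \left(2 \left(-54\right) - 860\right) \left(3927 + \left(12 + \frac{2}{3} \left(-55\right)\right)\right) = \left(-108 - 860\right) \left(3927 + \left(12 - \frac{110}{3}\right)\right) = \left(-108 - 860\right) \left(3927 - \frac{74}{3}\right) = \left(-968\right) \frac{11707}{3} = - \frac{11332376}{3}$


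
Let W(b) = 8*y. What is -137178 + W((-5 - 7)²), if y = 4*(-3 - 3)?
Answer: -137370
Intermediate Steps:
y = -24 (y = 4*(-6) = -24)
W(b) = -192 (W(b) = 8*(-24) = -192)
-137178 + W((-5 - 7)²) = -137178 - 192 = -137370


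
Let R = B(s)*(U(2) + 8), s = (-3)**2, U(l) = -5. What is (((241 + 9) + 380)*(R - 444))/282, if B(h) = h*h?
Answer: -21105/47 ≈ -449.04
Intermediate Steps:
s = 9
B(h) = h**2
R = 243 (R = 9**2*(-5 + 8) = 81*3 = 243)
(((241 + 9) + 380)*(R - 444))/282 = (((241 + 9) + 380)*(243 - 444))/282 = ((250 + 380)*(-201))*(1/282) = (630*(-201))*(1/282) = -126630*1/282 = -21105/47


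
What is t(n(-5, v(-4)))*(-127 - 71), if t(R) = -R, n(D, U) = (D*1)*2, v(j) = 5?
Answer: -1980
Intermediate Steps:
n(D, U) = 2*D (n(D, U) = D*2 = 2*D)
t(n(-5, v(-4)))*(-127 - 71) = (-2*(-5))*(-127 - 71) = -1*(-10)*(-198) = 10*(-198) = -1980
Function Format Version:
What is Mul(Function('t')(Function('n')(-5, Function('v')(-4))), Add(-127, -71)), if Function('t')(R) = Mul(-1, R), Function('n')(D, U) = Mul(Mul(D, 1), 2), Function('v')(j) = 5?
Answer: -1980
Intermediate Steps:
Function('n')(D, U) = Mul(2, D) (Function('n')(D, U) = Mul(D, 2) = Mul(2, D))
Mul(Function('t')(Function('n')(-5, Function('v')(-4))), Add(-127, -71)) = Mul(Mul(-1, Mul(2, -5)), Add(-127, -71)) = Mul(Mul(-1, -10), -198) = Mul(10, -198) = -1980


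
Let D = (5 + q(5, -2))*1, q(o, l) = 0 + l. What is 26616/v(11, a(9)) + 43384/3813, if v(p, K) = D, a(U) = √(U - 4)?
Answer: 33872320/3813 ≈ 8883.4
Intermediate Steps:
a(U) = √(-4 + U)
q(o, l) = l
D = 3 (D = (5 - 2)*1 = 3*1 = 3)
v(p, K) = 3
26616/v(11, a(9)) + 43384/3813 = 26616/3 + 43384/3813 = 26616*(⅓) + 43384*(1/3813) = 8872 + 43384/3813 = 33872320/3813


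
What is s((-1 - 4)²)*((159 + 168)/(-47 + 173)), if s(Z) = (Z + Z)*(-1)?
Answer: -2725/21 ≈ -129.76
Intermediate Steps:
s(Z) = -2*Z (s(Z) = (2*Z)*(-1) = -2*Z)
s((-1 - 4)²)*((159 + 168)/(-47 + 173)) = (-2*(-1 - 4)²)*((159 + 168)/(-47 + 173)) = (-2*(-5)²)*(327/126) = (-2*25)*(327*(1/126)) = -50*109/42 = -2725/21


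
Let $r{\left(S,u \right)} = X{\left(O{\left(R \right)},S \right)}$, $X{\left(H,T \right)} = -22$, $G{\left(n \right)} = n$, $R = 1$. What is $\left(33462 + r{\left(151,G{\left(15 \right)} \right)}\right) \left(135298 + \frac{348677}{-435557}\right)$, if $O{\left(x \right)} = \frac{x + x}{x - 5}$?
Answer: $\frac{1970607238812960}{435557} \approx 4.5243 \cdot 10^{9}$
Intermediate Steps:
$O{\left(x \right)} = \frac{2 x}{-5 + x}$
$r{\left(S,u \right)} = -22$
$\left(33462 + r{\left(151,G{\left(15 \right)} \right)}\right) \left(135298 + \frac{348677}{-435557}\right) = \left(33462 - 22\right) \left(135298 + \frac{348677}{-435557}\right) = 33440 \left(135298 + 348677 \left(- \frac{1}{435557}\right)\right) = 33440 \left(135298 - \frac{348677}{435557}\right) = 33440 \cdot \frac{58929642309}{435557} = \frac{1970607238812960}{435557}$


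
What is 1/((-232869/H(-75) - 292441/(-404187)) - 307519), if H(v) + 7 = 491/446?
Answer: -354471999/95013721644278 ≈ -3.7307e-6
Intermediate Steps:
H(v) = -2631/446 (H(v) = -7 + 491/446 = -2631/446)
1/((-232869/H(-75) - 292441/(-404187)) - 307519) = 1/((-232869/(-2631/446) - 292441/(-404187)) - 307519) = 1/((-232869*(-446/2631) - 292441*(-1/404187)) - 307519) = 1/((34619858/877 + 292441/404187) - 307519) = 1/(13993153016203/354471999 - 307519) = 1/(-95013721644278/354471999) = -354471999/95013721644278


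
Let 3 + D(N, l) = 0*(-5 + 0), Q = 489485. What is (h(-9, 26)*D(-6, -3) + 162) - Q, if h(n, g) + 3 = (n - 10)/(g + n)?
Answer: -8318281/17 ≈ -4.8931e+5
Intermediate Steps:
h(n, g) = -3 + (-10 + n)/(g + n) (h(n, g) = -3 + (n - 10)/(g + n) = -3 + (-10 + n)/(g + n))
D(N, l) = -3 (D(N, l) = -3 + 0*(-5 + 0) = -3 + 0*(-5) = -3 + 0 = -3)
(h(-9, 26)*D(-6, -3) + 162) - Q = (((-10 - 3*26 - 2*(-9))/(26 - 9))*(-3) + 162) - 1*489485 = (((-10 - 78 + 18)/17)*(-3) + 162) - 489485 = (((1/17)*(-70))*(-3) + 162) - 489485 = (-70/17*(-3) + 162) - 489485 = (210/17 + 162) - 489485 = 2964/17 - 489485 = -8318281/17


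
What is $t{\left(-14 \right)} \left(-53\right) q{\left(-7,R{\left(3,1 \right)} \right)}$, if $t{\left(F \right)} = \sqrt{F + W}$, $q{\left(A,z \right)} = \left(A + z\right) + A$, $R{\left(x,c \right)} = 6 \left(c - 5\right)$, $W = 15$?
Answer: $2014$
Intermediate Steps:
$R{\left(x,c \right)} = -30 + 6 c$ ($R{\left(x,c \right)} = 6 \left(-5 + c\right) = -30 + 6 c$)
$q{\left(A,z \right)} = z + 2 A$
$t{\left(F \right)} = \sqrt{15 + F}$ ($t{\left(F \right)} = \sqrt{F + 15} = \sqrt{15 + F}$)
$t{\left(-14 \right)} \left(-53\right) q{\left(-7,R{\left(3,1 \right)} \right)} = \sqrt{15 - 14} \left(-53\right) \left(\left(-30 + 6 \cdot 1\right) + 2 \left(-7\right)\right) = \sqrt{1} \left(-53\right) \left(\left(-30 + 6\right) - 14\right) = 1 \left(-53\right) \left(-24 - 14\right) = \left(-53\right) \left(-38\right) = 2014$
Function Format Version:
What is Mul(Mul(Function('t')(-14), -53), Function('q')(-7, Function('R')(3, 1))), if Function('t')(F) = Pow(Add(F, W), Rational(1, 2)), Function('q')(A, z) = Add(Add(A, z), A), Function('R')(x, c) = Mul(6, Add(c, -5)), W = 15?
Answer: 2014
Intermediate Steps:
Function('R')(x, c) = Add(-30, Mul(6, c)) (Function('R')(x, c) = Mul(6, Add(-5, c)) = Add(-30, Mul(6, c)))
Function('q')(A, z) = Add(z, Mul(2, A))
Function('t')(F) = Pow(Add(15, F), Rational(1, 2)) (Function('t')(F) = Pow(Add(F, 15), Rational(1, 2)) = Pow(Add(15, F), Rational(1, 2)))
Mul(Mul(Function('t')(-14), -53), Function('q')(-7, Function('R')(3, 1))) = Mul(Mul(Pow(Add(15, -14), Rational(1, 2)), -53), Add(Add(-30, Mul(6, 1)), Mul(2, -7))) = Mul(Mul(Pow(1, Rational(1, 2)), -53), Add(Add(-30, 6), -14)) = Mul(Mul(1, -53), Add(-24, -14)) = Mul(-53, -38) = 2014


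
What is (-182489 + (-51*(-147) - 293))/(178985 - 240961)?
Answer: 175285/61976 ≈ 2.8283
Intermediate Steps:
(-182489 + (-51*(-147) - 293))/(178985 - 240961) = (-182489 + (7497 - 293))/(-61976) = (-182489 + 7204)*(-1/61976) = -175285*(-1/61976) = 175285/61976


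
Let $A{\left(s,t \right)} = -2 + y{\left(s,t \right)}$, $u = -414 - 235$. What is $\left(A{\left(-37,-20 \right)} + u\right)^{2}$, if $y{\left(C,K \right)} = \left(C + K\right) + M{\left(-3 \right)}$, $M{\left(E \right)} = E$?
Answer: $505521$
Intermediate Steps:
$u = -649$
$y{\left(C,K \right)} = -3 + C + K$ ($y{\left(C,K \right)} = \left(C + K\right) - 3 = -3 + C + K$)
$A{\left(s,t \right)} = -5 + s + t$ ($A{\left(s,t \right)} = -2 + \left(-3 + s + t\right) = -5 + s + t$)
$\left(A{\left(-37,-20 \right)} + u\right)^{2} = \left(\left(-5 - 37 - 20\right) - 649\right)^{2} = \left(-62 - 649\right)^{2} = \left(-711\right)^{2} = 505521$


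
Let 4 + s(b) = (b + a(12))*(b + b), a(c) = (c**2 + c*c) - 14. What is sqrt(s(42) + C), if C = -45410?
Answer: I*sqrt(18870) ≈ 137.37*I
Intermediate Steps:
a(c) = -14 + 2*c**2 (a(c) = (c**2 + c**2) - 14 = 2*c**2 - 14 = -14 + 2*c**2)
s(b) = -4 + 2*b*(274 + b) (s(b) = -4 + (b + (-14 + 2*12**2))*(b + b) = -4 + (b + (-14 + 2*144))*(2*b) = -4 + (b + (-14 + 288))*(2*b) = -4 + (b + 274)*(2*b) = -4 + (274 + b)*(2*b) = -4 + 2*b*(274 + b))
sqrt(s(42) + C) = sqrt((-4 + 2*42**2 + 548*42) - 45410) = sqrt((-4 + 2*1764 + 23016) - 45410) = sqrt((-4 + 3528 + 23016) - 45410) = sqrt(26540 - 45410) = sqrt(-18870) = I*sqrt(18870)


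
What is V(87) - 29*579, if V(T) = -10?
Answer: -16801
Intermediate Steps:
V(87) - 29*579 = -10 - 29*579 = -10 - 16791 = -16801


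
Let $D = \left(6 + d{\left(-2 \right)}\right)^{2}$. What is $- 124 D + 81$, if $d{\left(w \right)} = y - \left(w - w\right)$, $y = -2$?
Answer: $-1903$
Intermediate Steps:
$d{\left(w \right)} = -2$ ($d{\left(w \right)} = -2 - \left(w - w\right) = -2 - 0 = -2 + 0 = -2$)
$D = 16$ ($D = \left(6 - 2\right)^{2} = 4^{2} = 16$)
$- 124 D + 81 = \left(-124\right) 16 + 81 = -1984 + 81 = -1903$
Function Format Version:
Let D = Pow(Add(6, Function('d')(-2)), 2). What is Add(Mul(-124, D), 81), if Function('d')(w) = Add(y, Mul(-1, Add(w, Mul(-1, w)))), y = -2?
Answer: -1903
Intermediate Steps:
Function('d')(w) = -2 (Function('d')(w) = Add(-2, Mul(-1, Add(w, Mul(-1, w)))) = Add(-2, Mul(-1, 0)) = Add(-2, 0) = -2)
D = 16 (D = Pow(Add(6, -2), 2) = Pow(4, 2) = 16)
Add(Mul(-124, D), 81) = Add(Mul(-124, 16), 81) = Add(-1984, 81) = -1903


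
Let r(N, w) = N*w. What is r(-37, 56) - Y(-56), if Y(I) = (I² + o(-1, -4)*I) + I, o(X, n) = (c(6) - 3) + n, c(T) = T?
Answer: -5208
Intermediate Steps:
o(X, n) = 3 + n (o(X, n) = (6 - 3) + n = 3 + n)
Y(I) = I² (Y(I) = (I² + (3 - 4)*I) + I = (I² - I) + I = I²)
r(-37, 56) - Y(-56) = -37*56 - 1*(-56)² = -2072 - 1*3136 = -2072 - 3136 = -5208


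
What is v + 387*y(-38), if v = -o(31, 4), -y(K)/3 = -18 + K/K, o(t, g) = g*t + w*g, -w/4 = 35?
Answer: 20173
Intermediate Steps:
w = -140 (w = -4*35 = -140)
o(t, g) = -140*g + g*t (o(t, g) = g*t - 140*g = -140*g + g*t)
y(K) = 51 (y(K) = -3*(-18 + K/K) = -3*(-18 + 1) = -3*(-17) = 51)
v = 436 (v = -4*(-140 + 31) = -4*(-109) = -1*(-436) = 436)
v + 387*y(-38) = 436 + 387*51 = 436 + 19737 = 20173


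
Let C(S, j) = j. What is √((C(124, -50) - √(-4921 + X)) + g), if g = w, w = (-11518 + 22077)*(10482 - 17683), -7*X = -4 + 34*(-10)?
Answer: √(-3725735041 - 7*I*√238721)/7 ≈ 0.0040023 - 8719.8*I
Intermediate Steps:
X = 344/7 (X = -(-4 + 34*(-10))/7 = -(-4 - 340)/7 = -⅐*(-344) = 344/7 ≈ 49.143)
w = -76035359 (w = 10559*(-7201) = -76035359)
g = -76035359
√((C(124, -50) - √(-4921 + X)) + g) = √((-50 - √(-4921 + 344/7)) - 76035359) = √((-50 - √(-34103/7)) - 76035359) = √((-50 - I*√238721/7) - 76035359) = √(-76035409 - I*√238721/7)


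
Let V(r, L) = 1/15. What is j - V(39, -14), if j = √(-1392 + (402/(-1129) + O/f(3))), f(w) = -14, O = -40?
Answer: -1/15 + I*√86784502630/7903 ≈ -0.066667 + 37.276*I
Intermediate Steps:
V(r, L) = 1/15
j = I*√86784502630/7903 (j = √(-1392 + (402/(-1129) - 40/(-14))) = √(-1392 + (402*(-1/1129) - 40*(-1/14))) = √(-1392 + (-402/1129 + 20/7)) = √(-1392 + 19766/7903) = √(-10981210/7903) = I*√86784502630/7903 ≈ 37.276*I)
j - V(39, -14) = I*√86784502630/7903 - 1*1/15 = I*√86784502630/7903 - 1/15 = -1/15 + I*√86784502630/7903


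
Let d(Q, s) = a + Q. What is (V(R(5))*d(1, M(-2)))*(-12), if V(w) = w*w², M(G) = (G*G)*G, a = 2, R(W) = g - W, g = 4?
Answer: 36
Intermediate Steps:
R(W) = 4 - W
M(G) = G³ (M(G) = G²*G = G³)
d(Q, s) = 2 + Q
V(w) = w³
(V(R(5))*d(1, M(-2)))*(-12) = ((4 - 1*5)³*(2 + 1))*(-12) = ((4 - 5)³*3)*(-12) = ((-1)³*3)*(-12) = -1*3*(-12) = -3*(-12) = 36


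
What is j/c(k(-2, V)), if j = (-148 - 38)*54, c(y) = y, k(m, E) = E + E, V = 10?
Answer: -2511/5 ≈ -502.20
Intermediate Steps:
k(m, E) = 2*E
j = -10044 (j = -186*54 = -10044)
j/c(k(-2, V)) = -10044/(2*10) = -10044/20 = -10044*1/20 = -2511/5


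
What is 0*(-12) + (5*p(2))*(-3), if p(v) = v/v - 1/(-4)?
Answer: -75/4 ≈ -18.750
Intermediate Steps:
p(v) = 5/4 (p(v) = 1 - 1*(-¼) = 1 + ¼ = 5/4)
0*(-12) + (5*p(2))*(-3) = 0*(-12) + (5*(5/4))*(-3) = 0 + (25/4)*(-3) = 0 - 75/4 = -75/4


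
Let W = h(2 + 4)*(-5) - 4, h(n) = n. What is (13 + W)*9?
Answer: -189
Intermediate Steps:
W = -34 (W = (2 + 4)*(-5) - 4 = 6*(-5) - 4 = -30 - 4 = -34)
(13 + W)*9 = (13 - 34)*9 = -21*9 = -189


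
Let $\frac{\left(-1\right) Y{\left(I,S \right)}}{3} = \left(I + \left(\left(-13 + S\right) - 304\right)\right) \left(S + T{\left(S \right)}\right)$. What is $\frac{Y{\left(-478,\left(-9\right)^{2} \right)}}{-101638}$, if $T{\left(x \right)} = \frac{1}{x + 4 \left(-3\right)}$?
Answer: $- \frac{1995630}{1168837} \approx -1.7074$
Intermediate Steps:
$T{\left(x \right)} = \frac{1}{-12 + x}$ ($T{\left(x \right)} = \frac{1}{x - 12} = \frac{1}{-12 + x}$)
$Y{\left(I,S \right)} = - 3 \left(S + \frac{1}{-12 + S}\right) \left(-317 + I + S\right)$ ($Y{\left(I,S \right)} = - 3 \left(I + \left(\left(-13 + S\right) - 304\right)\right) \left(S + \frac{1}{-12 + S}\right) = - 3 \left(I + \left(-317 + S\right)\right) \left(S + \frac{1}{-12 + S}\right) = - 3 \left(-317 + I + S\right) \left(S + \frac{1}{-12 + S}\right) = - 3 \left(S + \frac{1}{-12 + S}\right) \left(-317 + I + S\right)$)
$\frac{Y{\left(-478,\left(-9\right)^{2} \right)}}{-101638} = \frac{3 \frac{1}{-12 + \left(-9\right)^{2}} \left(317 - -478 - \left(-9\right)^{2} + \left(-9\right)^{2} \left(-12 + \left(-9\right)^{2}\right) \left(317 - -478 - \left(-9\right)^{2}\right)\right)}{-101638} = \frac{3 \left(317 + 478 - 81 + 81 \left(-12 + 81\right) \left(317 + 478 - 81\right)\right)}{-12 + 81} \left(- \frac{1}{101638}\right) = \frac{3 \left(317 + 478 - 81 + 81 \cdot 69 \left(317 + 478 - 81\right)\right)}{69} \left(- \frac{1}{101638}\right) = 3 \cdot \frac{1}{69} \left(317 + 478 - 81 + 81 \cdot 69 \cdot 714\right) \left(- \frac{1}{101638}\right) = 3 \cdot \frac{1}{69} \left(317 + 478 - 81 + 3990546\right) \left(- \frac{1}{101638}\right) = 3 \cdot \frac{1}{69} \cdot 3991260 \left(- \frac{1}{101638}\right) = \frac{3991260}{23} \left(- \frac{1}{101638}\right) = - \frac{1995630}{1168837}$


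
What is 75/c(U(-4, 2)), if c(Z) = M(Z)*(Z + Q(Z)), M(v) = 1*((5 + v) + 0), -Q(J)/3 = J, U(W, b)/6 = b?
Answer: -25/136 ≈ -0.18382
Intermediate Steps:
U(W, b) = 6*b
Q(J) = -3*J
M(v) = 5 + v (M(v) = 1*(5 + v) = 5 + v)
c(Z) = -2*Z*(5 + Z) (c(Z) = (5 + Z)*(Z - 3*Z) = (5 + Z)*(-2*Z) = -2*Z*(5 + Z))
75/c(U(-4, 2)) = 75/((-2*6*2*(5 + 6*2))) = 75/((-2*12*(5 + 12))) = 75/((-2*12*17)) = 75/(-408) = 75*(-1/408) = -25/136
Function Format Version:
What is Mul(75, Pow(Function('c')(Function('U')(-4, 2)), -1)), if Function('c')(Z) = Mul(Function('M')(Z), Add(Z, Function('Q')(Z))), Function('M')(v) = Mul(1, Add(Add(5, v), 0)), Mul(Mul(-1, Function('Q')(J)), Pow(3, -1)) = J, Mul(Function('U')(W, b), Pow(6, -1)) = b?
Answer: Rational(-25, 136) ≈ -0.18382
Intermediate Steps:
Function('U')(W, b) = Mul(6, b)
Function('Q')(J) = Mul(-3, J)
Function('M')(v) = Add(5, v) (Function('M')(v) = Mul(1, Add(5, v)) = Add(5, v))
Function('c')(Z) = Mul(-2, Z, Add(5, Z)) (Function('c')(Z) = Mul(Add(5, Z), Add(Z, Mul(-3, Z))) = Mul(Add(5, Z), Mul(-2, Z)) = Mul(-2, Z, Add(5, Z)))
Mul(75, Pow(Function('c')(Function('U')(-4, 2)), -1)) = Mul(75, Pow(Mul(-2, Mul(6, 2), Add(5, Mul(6, 2))), -1)) = Mul(75, Pow(Mul(-2, 12, Add(5, 12)), -1)) = Mul(75, Pow(Mul(-2, 12, 17), -1)) = Mul(75, Pow(-408, -1)) = Mul(75, Rational(-1, 408)) = Rational(-25, 136)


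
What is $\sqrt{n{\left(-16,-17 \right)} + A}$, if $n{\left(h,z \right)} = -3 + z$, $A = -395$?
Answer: $i \sqrt{415} \approx 20.372 i$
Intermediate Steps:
$\sqrt{n{\left(-16,-17 \right)} + A} = \sqrt{\left(-3 - 17\right) - 395} = \sqrt{-20 - 395} = \sqrt{-415} = i \sqrt{415}$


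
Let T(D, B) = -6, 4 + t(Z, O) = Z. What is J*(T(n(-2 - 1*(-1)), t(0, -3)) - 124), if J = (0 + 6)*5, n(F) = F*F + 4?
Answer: -3900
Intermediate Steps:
t(Z, O) = -4 + Z
n(F) = 4 + F**2 (n(F) = F**2 + 4 = 4 + F**2)
J = 30 (J = 6*5 = 30)
J*(T(n(-2 - 1*(-1)), t(0, -3)) - 124) = 30*(-6 - 124) = 30*(-130) = -3900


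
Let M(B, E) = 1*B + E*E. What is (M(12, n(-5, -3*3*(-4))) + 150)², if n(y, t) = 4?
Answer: 31684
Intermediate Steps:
M(B, E) = B + E²
(M(12, n(-5, -3*3*(-4))) + 150)² = ((12 + 4²) + 150)² = ((12 + 16) + 150)² = (28 + 150)² = 178² = 31684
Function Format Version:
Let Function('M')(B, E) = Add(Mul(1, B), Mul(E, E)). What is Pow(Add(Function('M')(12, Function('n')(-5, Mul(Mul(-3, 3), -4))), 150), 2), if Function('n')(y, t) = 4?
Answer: 31684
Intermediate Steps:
Function('M')(B, E) = Add(B, Pow(E, 2))
Pow(Add(Function('M')(12, Function('n')(-5, Mul(Mul(-3, 3), -4))), 150), 2) = Pow(Add(Add(12, Pow(4, 2)), 150), 2) = Pow(Add(Add(12, 16), 150), 2) = Pow(Add(28, 150), 2) = Pow(178, 2) = 31684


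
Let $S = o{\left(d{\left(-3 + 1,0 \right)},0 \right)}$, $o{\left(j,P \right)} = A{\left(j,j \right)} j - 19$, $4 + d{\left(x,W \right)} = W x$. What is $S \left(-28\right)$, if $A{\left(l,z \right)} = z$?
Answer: $84$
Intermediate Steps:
$d{\left(x,W \right)} = -4 + W x$
$o{\left(j,P \right)} = -19 + j^{2}$ ($o{\left(j,P \right)} = j j - 19 = j^{2} - 19 = -19 + j^{2}$)
$S = -3$ ($S = -19 + \left(-4 + 0 \left(-3 + 1\right)\right)^{2} = -19 + \left(-4 + 0 \left(-2\right)\right)^{2} = -19 + \left(-4 + 0\right)^{2} = -19 + \left(-4\right)^{2} = -19 + 16 = -3$)
$S \left(-28\right) = \left(-3\right) \left(-28\right) = 84$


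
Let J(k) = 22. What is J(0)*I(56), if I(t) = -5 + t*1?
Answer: 1122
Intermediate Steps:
I(t) = -5 + t
J(0)*I(56) = 22*(-5 + 56) = 22*51 = 1122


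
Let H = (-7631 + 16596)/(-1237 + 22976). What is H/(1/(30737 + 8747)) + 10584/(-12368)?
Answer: 547215136063/33608494 ≈ 16282.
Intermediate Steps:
H = 8965/21739 ≈ 0.41239
H/(1/(30737 + 8747)) + 10584/(-12368) = 8965/(21739*(1/(30737 + 8747))) + 10584/(-12368) = 8965/(21739*(1/39484)) + 10584*(-1/12368) = 8965/(21739*(1/39484)) - 1323/1546 = (8965/21739)*39484 - 1323/1546 = 353974060/21739 - 1323/1546 = 547215136063/33608494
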